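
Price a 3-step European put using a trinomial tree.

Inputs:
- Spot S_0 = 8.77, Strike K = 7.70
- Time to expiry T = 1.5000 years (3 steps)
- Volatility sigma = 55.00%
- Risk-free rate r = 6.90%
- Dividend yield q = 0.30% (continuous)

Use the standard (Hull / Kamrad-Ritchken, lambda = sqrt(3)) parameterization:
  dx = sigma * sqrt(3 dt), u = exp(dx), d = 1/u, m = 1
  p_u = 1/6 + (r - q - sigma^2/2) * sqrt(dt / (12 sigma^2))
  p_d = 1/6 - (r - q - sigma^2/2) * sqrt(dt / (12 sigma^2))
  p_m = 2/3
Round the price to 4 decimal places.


Answer: Price = V(0,0) = 1.2464

Derivation:
dt = T/N = 0.500000; dx = sigma*sqrt(3*dt) = 0.673610
u = exp(dx) = 1.961304; d = 1/u = 0.509865
p_u = 0.135027, p_m = 0.666667, p_d = 0.198306
Discount per step: exp(-r*dt) = 0.966088
Stock lattice S(k, j) with j the centered position index:
  k=0: S(0,+0) = 8.7700
  k=1: S(1,-1) = 4.4715; S(1,+0) = 8.7700; S(1,+1) = 17.2006
  k=2: S(2,-2) = 2.2799; S(2,-1) = 4.4715; S(2,+0) = 8.7700; S(2,+1) = 17.2006; S(2,+2) = 33.7357
  k=3: S(3,-3) = 1.1624; S(3,-2) = 2.2799; S(3,-1) = 4.4715; S(3,+0) = 8.7700; S(3,+1) = 17.2006; S(3,+2) = 33.7357; S(3,+3) = 66.1659
Terminal payoffs V(N, j) = max(K - S_T, 0):
  V(3,-3) = 6.537576; V(3,-2) = 5.420132; V(3,-1) = 3.228486; V(3,+0) = 0.000000; V(3,+1) = 0.000000; V(3,+2) = 0.000000; V(3,+3) = 0.000000
Backward induction: V(k, j) = exp(-r*dt) * [p_u * V(k+1, j+1) + p_m * V(k+1, j) + p_d * V(k+1, j-1)]
  V(2,-2) = exp(-r*dt) * [p_u*3.228486 + p_m*5.420132 + p_d*6.537576] = 5.164511
  V(2,-1) = exp(-r*dt) * [p_u*0.000000 + p_m*3.228486 + p_d*5.420132] = 3.117729
  V(2,+0) = exp(-r*dt) * [p_u*0.000000 + p_m*0.000000 + p_d*3.228486] = 0.618517
  V(2,+1) = exp(-r*dt) * [p_u*0.000000 + p_m*0.000000 + p_d*0.000000] = 0.000000
  V(2,+2) = exp(-r*dt) * [p_u*0.000000 + p_m*0.000000 + p_d*0.000000] = 0.000000
  V(1,-1) = exp(-r*dt) * [p_u*0.618517 + p_m*3.117729 + p_d*5.164511] = 3.078108
  V(1,+0) = exp(-r*dt) * [p_u*0.000000 + p_m*0.618517 + p_d*3.117729] = 0.995659
  V(1,+1) = exp(-r*dt) * [p_u*0.000000 + p_m*0.000000 + p_d*0.618517] = 0.118496
  V(0,+0) = exp(-r*dt) * [p_u*0.118496 + p_m*0.995659 + p_d*3.078108] = 1.246428


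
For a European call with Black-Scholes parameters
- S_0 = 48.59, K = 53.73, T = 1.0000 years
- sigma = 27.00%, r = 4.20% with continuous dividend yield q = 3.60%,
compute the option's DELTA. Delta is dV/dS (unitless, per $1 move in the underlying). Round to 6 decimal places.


d1 = -0.2151990975; d2 = -0.4851990975
phi(d1) = 0.3898107715; exp(-qT) = 0.9646402935; exp(-rT) = 0.9588697806
N(d1) = 0.4148060473
Delta = exp(-qT) * N(d1) = 0.9646402935 * 0.4148060473 = 0.400139

Answer: Delta = 0.400139


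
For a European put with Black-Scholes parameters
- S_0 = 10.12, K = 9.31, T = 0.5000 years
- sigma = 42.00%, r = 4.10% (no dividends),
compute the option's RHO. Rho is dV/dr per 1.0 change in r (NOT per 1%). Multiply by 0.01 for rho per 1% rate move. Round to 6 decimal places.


Answer: Rho = -1.916237

Derivation:
d1 = 0.4984246621; d2 = 0.2014398140
phi(d1) = 0.3523423097; exp(-qT) = 1.0000000000; exp(-rT) = 0.9797086965
N(-d2) = 0.4201773431
Rho = -K*T*exp(-rT)*N(-d2) = -9.3100 * 0.5000 * 0.9797086965 * 0.4201773431 = -1.916237


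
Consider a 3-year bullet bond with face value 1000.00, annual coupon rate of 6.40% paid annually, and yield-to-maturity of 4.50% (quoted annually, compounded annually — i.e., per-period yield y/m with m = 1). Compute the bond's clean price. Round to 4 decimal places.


Answer: Price = 1052.2303

Derivation:
Coupon per period c = face * coupon_rate / m = 64.000000
Periods per year m = 1; per-period yield y/m = 0.045000
Number of cashflows N = 3
Cashflows (t years, CF_t, discount factor 1/(1+y/m)^(m*t), PV):
  t = 1.0000: CF_t = 64.000000, DF = 0.956938, PV = 61.244019
  t = 2.0000: CF_t = 64.000000, DF = 0.915730, PV = 58.606717
  t = 3.0000: CF_t = 1064.000000, DF = 0.876297, PV = 932.379587
Price P = sum_t PV_t = 1052.230323


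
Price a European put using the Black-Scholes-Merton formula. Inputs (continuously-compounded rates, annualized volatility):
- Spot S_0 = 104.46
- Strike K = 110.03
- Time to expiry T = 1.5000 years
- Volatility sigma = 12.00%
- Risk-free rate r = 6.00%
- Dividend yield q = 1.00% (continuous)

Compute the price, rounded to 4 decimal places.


d1 = (ln(S/K) + (r - q + 0.5*sigma^2) * T) / (sigma * sqrt(T)) = 0.23032802
d2 = d1 - sigma * sqrt(T) = 0.08335863
exp(-rT) = 0.91393119; exp(-qT) = 0.98511194
P = K * exp(-rT) * N(-d2) - S_0 * exp(-qT) * N(-d1)
N(-d1) = 0.40891845; N(-d2) = 0.46678319
P = 110.0300 * 0.91393119 * 0.46678319 - 104.4600 * 0.98511194 * 0.40891845 = 4.8600

Answer: Price = 4.8600


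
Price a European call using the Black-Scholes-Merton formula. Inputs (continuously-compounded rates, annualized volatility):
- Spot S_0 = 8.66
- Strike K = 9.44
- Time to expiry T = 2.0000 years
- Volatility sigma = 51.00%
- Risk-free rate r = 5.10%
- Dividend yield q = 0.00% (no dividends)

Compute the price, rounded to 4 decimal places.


d1 = (ln(S/K) + (r - q + 0.5*sigma^2) * T) / (sigma * sqrt(T)) = 0.38247370
d2 = d1 - sigma * sqrt(T) = -0.33877522
exp(-rT) = 0.90302955; exp(-qT) = 1.00000000
C = S_0 * exp(-qT) * N(d1) - K * exp(-rT) * N(d2)
N(d1) = 0.64894498; N(d2) = 0.36738954
C = 8.6600 * 1.00000000 * 0.64894498 - 9.4400 * 0.90302955 * 0.36738954 = 2.4880

Answer: Price = 2.4880


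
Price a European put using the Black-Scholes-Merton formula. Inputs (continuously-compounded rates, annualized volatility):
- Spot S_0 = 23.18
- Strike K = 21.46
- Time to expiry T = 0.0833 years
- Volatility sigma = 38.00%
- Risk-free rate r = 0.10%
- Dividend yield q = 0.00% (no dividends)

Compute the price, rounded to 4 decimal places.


d1 = (ln(S/K) + (r - q + 0.5*sigma^2) * T) / (sigma * sqrt(T)) = 0.75857722
d2 = d1 - sigma * sqrt(T) = 0.64890261
exp(-rT) = 0.99991670; exp(-qT) = 1.00000000
P = K * exp(-rT) * N(-d2) - S_0 * exp(-qT) * N(-d1)
N(-d1) = 0.22405275; N(-d2) = 0.25820066
P = 21.4600 * 0.99991670 * 0.25820066 - 23.1800 * 1.00000000 * 0.22405275 = 0.3470

Answer: Price = 0.3470


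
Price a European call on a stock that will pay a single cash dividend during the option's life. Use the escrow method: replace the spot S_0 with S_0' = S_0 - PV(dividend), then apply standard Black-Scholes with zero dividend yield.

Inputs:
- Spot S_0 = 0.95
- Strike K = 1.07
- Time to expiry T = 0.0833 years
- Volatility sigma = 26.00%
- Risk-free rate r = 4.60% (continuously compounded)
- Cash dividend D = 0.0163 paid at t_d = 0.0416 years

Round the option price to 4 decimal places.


PV(D) = D * exp(-r * t_d) = 0.0163 * 0.99808823 = 0.01626884
S_0' = S_0 - PV(D) = 0.9500 - 0.01626884 = 0.93373116
d1 = (ln(S_0'/K) + (r + sigma^2/2)*T) / (sigma*sqrt(T)) = -1.72677404
d2 = d1 - sigma*sqrt(T) = -1.80181456
exp(-rT) = 0.99617553
N(d1) = 0.04210413; N(d2) = 0.03578729
C = S_0' * N(d1) - K * exp(-rT) * N(d2) = 0.93373116 * 0.04210413 - 1.0700 * 0.99617553 * 0.03578729 = 0.0012

Answer: Price = 0.0012


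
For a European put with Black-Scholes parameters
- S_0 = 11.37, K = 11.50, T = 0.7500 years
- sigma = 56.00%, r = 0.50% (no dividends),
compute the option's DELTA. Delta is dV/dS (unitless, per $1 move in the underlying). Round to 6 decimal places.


d1 = 0.2267775615; d2 = -0.2581966646
phi(d1) = 0.3888146355; exp(-qT) = 1.0000000000; exp(-rT) = 0.9962570225
N(-d1) = 0.4102983562
Delta = -exp(-qT) * N(-d1) = -1.0000000000 * 0.4102983562 = -0.410298

Answer: Delta = -0.410298


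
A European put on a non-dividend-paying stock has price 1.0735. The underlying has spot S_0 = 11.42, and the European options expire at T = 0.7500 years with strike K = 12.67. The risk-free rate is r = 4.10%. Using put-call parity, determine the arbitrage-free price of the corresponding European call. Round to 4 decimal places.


Put-call parity: C - P = S_0 * exp(-qT) - K * exp(-rT).
S_0 * exp(-qT) = 11.4200 * 1.00000000 = 11.42000000
K * exp(-rT) = 12.6700 * 0.96971797 = 12.28632671
C = P + S*exp(-qT) - K*exp(-rT)
C = 1.0735 + 11.42000000 - 12.28632671 = 0.2072

Answer: Call price = 0.2072


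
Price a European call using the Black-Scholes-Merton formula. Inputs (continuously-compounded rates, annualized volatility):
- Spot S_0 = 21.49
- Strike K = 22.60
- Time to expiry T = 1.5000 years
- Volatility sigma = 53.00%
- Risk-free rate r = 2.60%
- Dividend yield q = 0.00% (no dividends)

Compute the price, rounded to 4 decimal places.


d1 = (ln(S/K) + (r - q + 0.5*sigma^2) * T) / (sigma * sqrt(T)) = 0.30705325
d2 = d1 - sigma * sqrt(T) = -0.34206153
exp(-rT) = 0.96175071; exp(-qT) = 1.00000000
C = S_0 * exp(-qT) * N(d1) - K * exp(-rT) * N(d2)
N(d1) = 0.62059858; N(d2) = 0.36615229
C = 21.4900 * 1.00000000 * 0.62059858 - 22.6000 * 0.96175071 * 0.36615229 = 5.3781

Answer: Price = 5.3781


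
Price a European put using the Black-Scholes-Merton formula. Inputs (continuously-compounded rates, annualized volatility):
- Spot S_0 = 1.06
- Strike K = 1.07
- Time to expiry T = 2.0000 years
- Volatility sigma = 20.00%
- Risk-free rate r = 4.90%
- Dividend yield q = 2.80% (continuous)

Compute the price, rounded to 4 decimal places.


d1 = (ln(S/K) + (r - q + 0.5*sigma^2) * T) / (sigma * sqrt(T)) = 0.25671603
d2 = d1 - sigma * sqrt(T) = -0.02612668
exp(-rT) = 0.90664890; exp(-qT) = 0.94553914
P = K * exp(-rT) * N(-d2) - S_0 * exp(-qT) * N(-d1)
N(-d1) = 0.39869900; N(-d2) = 0.51042185
P = 1.0700 * 0.90664890 * 0.51042185 - 1.0600 * 0.94553914 * 0.39869900 = 0.0956

Answer: Price = 0.0956


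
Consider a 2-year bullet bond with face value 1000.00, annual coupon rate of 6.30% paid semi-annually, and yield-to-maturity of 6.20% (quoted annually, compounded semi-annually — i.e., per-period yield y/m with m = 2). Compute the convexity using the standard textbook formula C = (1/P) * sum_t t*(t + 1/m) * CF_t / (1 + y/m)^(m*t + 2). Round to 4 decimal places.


Coupon per period c = face * coupon_rate / m = 31.500000
Periods per year m = 2; per-period yield y/m = 0.031000
Number of cashflows N = 4
Cashflows (t years, CF_t, discount factor 1/(1+y/m)^(m*t), PV):
  t = 0.5000: CF_t = 31.500000, DF = 0.969932, PV = 30.552861
  t = 1.0000: CF_t = 31.500000, DF = 0.940768, PV = 29.634201
  t = 1.5000: CF_t = 31.500000, DF = 0.912481, PV = 28.743163
  t = 2.0000: CF_t = 1031.500000, DF = 0.885045, PV = 912.923888
Price P = sum_t PV_t = 1001.854113
Convexity numerator sum_t t*(t + 1/m) * CF_t / (1+y/m)^(m*t + 2):
  t = 0.5000: term = 14.371582
  t = 1.0000: term = 41.818375
  t = 1.5000: term = 81.121969
  t = 2.0000: term = 4294.249215
Convexity = (1/P) * sum = 4431.561140 / 1001.854113 = 4.423360

Answer: Convexity = 4.4234


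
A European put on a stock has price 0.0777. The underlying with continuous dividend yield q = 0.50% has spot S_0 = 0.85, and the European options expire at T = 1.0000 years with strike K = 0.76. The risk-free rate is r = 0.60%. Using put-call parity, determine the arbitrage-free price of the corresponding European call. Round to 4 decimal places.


Put-call parity: C - P = S_0 * exp(-qT) - K * exp(-rT).
S_0 * exp(-qT) = 0.8500 * 0.99501248 = 0.84576061
K * exp(-rT) = 0.7600 * 0.99401796 = 0.75545365
C = P + S*exp(-qT) - K*exp(-rT)
C = 0.0777 + 0.84576061 - 0.75545365 = 0.1680

Answer: Call price = 0.1680


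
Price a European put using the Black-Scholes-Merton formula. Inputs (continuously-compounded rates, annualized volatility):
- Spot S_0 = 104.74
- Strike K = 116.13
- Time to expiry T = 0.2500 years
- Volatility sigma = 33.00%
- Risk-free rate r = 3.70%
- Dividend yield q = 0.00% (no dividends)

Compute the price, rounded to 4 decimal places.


d1 = (ln(S/K) + (r - q + 0.5*sigma^2) * T) / (sigma * sqrt(T)) = -0.48707069
d2 = d1 - sigma * sqrt(T) = -0.65207069
exp(-rT) = 0.99079265; exp(-qT) = 1.00000000
P = K * exp(-rT) * N(-d2) - S_0 * exp(-qT) * N(-d1)
N(-d1) = 0.68689588; N(-d2) = 0.74282222
P = 116.1300 * 0.99079265 * 0.74282222 - 104.7400 * 1.00000000 * 0.68689588 = 13.5242

Answer: Price = 13.5242


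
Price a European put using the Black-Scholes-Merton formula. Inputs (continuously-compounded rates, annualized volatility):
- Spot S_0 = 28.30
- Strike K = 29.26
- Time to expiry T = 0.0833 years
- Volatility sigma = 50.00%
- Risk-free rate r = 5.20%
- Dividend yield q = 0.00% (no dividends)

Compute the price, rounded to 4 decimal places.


d1 = (ln(S/K) + (r - q + 0.5*sigma^2) * T) / (sigma * sqrt(T)) = -0.12899771
d2 = d1 - sigma * sqrt(T) = -0.27330640
exp(-rT) = 0.99567777; exp(-qT) = 1.00000000
P = K * exp(-rT) * N(-d2) - S_0 * exp(-qT) * N(-d1)
N(-d1) = 0.55132027; N(-d2) = 0.60769115
P = 29.2600 * 0.99567777 * 0.60769115 - 28.3000 * 1.00000000 * 0.55132027 = 2.1018

Answer: Price = 2.1018


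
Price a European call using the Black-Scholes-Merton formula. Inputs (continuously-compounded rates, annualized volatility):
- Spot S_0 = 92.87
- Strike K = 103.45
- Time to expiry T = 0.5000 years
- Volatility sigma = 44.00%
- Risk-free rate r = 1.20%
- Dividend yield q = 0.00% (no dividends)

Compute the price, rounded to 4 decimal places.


d1 = (ln(S/K) + (r - q + 0.5*sigma^2) * T) / (sigma * sqrt(T)) = -0.17191610
d2 = d1 - sigma * sqrt(T) = -0.48304309
exp(-rT) = 0.99401796; exp(-qT) = 1.00000000
C = S_0 * exp(-qT) * N(d1) - K * exp(-rT) * N(d2)
N(d1) = 0.43175174; N(d2) = 0.31453257
C = 92.8700 * 1.00000000 * 0.43175174 - 103.4500 * 0.99401796 * 0.31453257 = 7.7530

Answer: Price = 7.7530


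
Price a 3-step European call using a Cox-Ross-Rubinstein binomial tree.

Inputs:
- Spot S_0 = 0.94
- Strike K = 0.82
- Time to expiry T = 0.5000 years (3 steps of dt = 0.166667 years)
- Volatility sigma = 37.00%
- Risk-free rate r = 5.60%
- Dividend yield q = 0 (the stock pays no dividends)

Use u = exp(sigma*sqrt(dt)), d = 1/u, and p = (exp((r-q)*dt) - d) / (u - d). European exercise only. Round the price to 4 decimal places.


dt = T/N = 0.166667
u = exp(sigma*sqrt(dt)) = 1.163057; d = 1/u = 0.859803
p = (exp((r-q)*dt) - d) / (u - d) = 0.493230
Discount per step: exp(-r*dt) = 0.990710
Stock lattice S(k, i) with i counting down-moves:
  k=0: S(0,0) = 0.9400
  k=1: S(1,0) = 1.0933; S(1,1) = 0.8082
  k=2: S(2,0) = 1.2715; S(2,1) = 0.9400; S(2,2) = 0.6949
  k=3: S(3,0) = 1.4789; S(3,1) = 1.0933; S(3,2) = 0.8082; S(3,3) = 0.5975
Terminal payoffs V(N, i) = max(S_T - K, 0):
  V(3,0) = 0.658873; V(3,1) = 0.273274; V(3,2) = 0.000000; V(3,3) = 0.000000
Backward induction: V(k, i) = exp(-r*dt) * [p * V(k+1, i) + (1-p) * V(k+1, i+1)].
  V(2,0) = exp(-r*dt) * [p*0.658873 + (1-p)*0.273274] = 0.459157
  V(2,1) = exp(-r*dt) * [p*0.273274 + (1-p)*0.000000] = 0.133535
  V(2,2) = exp(-r*dt) * [p*0.000000 + (1-p)*0.000000] = 0.000000
  V(1,0) = exp(-r*dt) * [p*0.459157 + (1-p)*0.133535] = 0.291409
  V(1,1) = exp(-r*dt) * [p*0.133535 + (1-p)*0.000000] = 0.065251
  V(0,0) = exp(-r*dt) * [p*0.291409 + (1-p)*0.065251] = 0.175157

Answer: Price = V(0,0) = 0.1752


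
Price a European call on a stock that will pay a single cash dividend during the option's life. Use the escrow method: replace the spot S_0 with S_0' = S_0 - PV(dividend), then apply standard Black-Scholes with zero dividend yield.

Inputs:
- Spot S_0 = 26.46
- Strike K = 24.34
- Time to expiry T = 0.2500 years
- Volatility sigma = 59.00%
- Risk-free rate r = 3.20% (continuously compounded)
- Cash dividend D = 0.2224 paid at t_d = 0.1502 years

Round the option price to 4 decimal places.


PV(D) = D * exp(-r * t_d) = 0.2224 * 0.99520513 = 0.22133362
S_0' = S_0 - PV(D) = 26.4600 - 0.22133362 = 26.23866638
d1 = (ln(S_0'/K) + (r + sigma^2/2)*T) / (sigma*sqrt(T)) = 0.42923916
d2 = d1 - sigma*sqrt(T) = 0.13423916
exp(-rT) = 0.99203191
N(d1) = 0.66612541; N(d2) = 0.55339327
C = S_0' * N(d1) - K * exp(-rT) * N(d2) = 26.23866638 * 0.66612541 - 24.3400 * 0.99203191 * 0.55339327 = 4.1160

Answer: Price = 4.1160


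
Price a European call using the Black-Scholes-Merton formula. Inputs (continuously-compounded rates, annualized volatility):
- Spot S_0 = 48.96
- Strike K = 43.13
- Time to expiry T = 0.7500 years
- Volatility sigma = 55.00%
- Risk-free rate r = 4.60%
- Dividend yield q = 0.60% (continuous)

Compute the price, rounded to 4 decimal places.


Answer: Price = 12.4927

Derivation:
d1 = (ln(S/K) + (r - q + 0.5*sigma^2) * T) / (sigma * sqrt(T)) = 0.56731976
d2 = d1 - sigma * sqrt(T) = 0.09100579
exp(-rT) = 0.96608834; exp(-qT) = 0.99551011
C = S_0 * exp(-qT) * N(d1) - K * exp(-rT) * N(d2)
N(d1) = 0.71475152; N(d2) = 0.53625600
C = 48.9600 * 0.99551011 * 0.71475152 - 43.1300 * 0.96608834 * 0.53625600 = 12.4927


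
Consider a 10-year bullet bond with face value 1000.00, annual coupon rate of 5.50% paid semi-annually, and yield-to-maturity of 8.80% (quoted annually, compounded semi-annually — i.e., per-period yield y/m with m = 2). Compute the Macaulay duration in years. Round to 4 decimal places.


Coupon per period c = face * coupon_rate / m = 27.500000
Periods per year m = 2; per-period yield y/m = 0.044000
Number of cashflows N = 20
Cashflows (t years, CF_t, discount factor 1/(1+y/m)^(m*t), PV):
  t = 0.5000: CF_t = 27.500000, DF = 0.957854, PV = 26.340996
  t = 1.0000: CF_t = 27.500000, DF = 0.917485, PV = 25.230839
  t = 1.5000: CF_t = 27.500000, DF = 0.878817, PV = 24.167471
  t = 2.0000: CF_t = 27.500000, DF = 0.841779, PV = 23.148918
  t = 2.5000: CF_t = 27.500000, DF = 0.806302, PV = 22.173293
  t = 3.0000: CF_t = 27.500000, DF = 0.772320, PV = 21.238787
  t = 3.5000: CF_t = 27.500000, DF = 0.739770, PV = 20.343665
  t = 4.0000: CF_t = 27.500000, DF = 0.708592, PV = 19.486269
  t = 4.5000: CF_t = 27.500000, DF = 0.678728, PV = 18.665009
  t = 5.0000: CF_t = 27.500000, DF = 0.650122, PV = 17.878361
  t = 5.5000: CF_t = 27.500000, DF = 0.622722, PV = 17.124867
  t = 6.0000: CF_t = 27.500000, DF = 0.596477, PV = 16.403129
  t = 6.5000: CF_t = 27.500000, DF = 0.571339, PV = 15.711810
  t = 7.0000: CF_t = 27.500000, DF = 0.547259, PV = 15.049626
  t = 7.5000: CF_t = 27.500000, DF = 0.524195, PV = 14.415351
  t = 8.0000: CF_t = 27.500000, DF = 0.502102, PV = 13.807807
  t = 8.5000: CF_t = 27.500000, DF = 0.480941, PV = 13.225869
  t = 9.0000: CF_t = 27.500000, DF = 0.460671, PV = 12.668457
  t = 9.5000: CF_t = 27.500000, DF = 0.441256, PV = 12.134537
  t = 10.0000: CF_t = 1027.500000, DF = 0.422659, PV = 434.282028
Price P = sum_t PV_t = 783.497091
Macaulay numerator sum_t t * PV_t:
  t * PV_t at t = 0.5000: 13.170498
  t * PV_t at t = 1.0000: 25.230839
  t * PV_t at t = 1.5000: 36.251206
  t * PV_t at t = 2.0000: 46.297836
  t * PV_t at t = 2.5000: 55.433233
  t * PV_t at t = 3.0000: 63.716360
  t * PV_t at t = 3.5000: 71.202829
  t * PV_t at t = 4.0000: 77.945078
  t * PV_t at t = 4.5000: 83.992541
  t * PV_t at t = 5.0000: 89.391806
  t * PV_t at t = 5.5000: 94.186769
  t * PV_t at t = 6.0000: 98.418776
  t * PV_t at t = 6.5000: 102.126763
  t * PV_t at t = 7.0000: 105.347383
  t * PV_t at t = 7.5000: 108.115131
  t * PV_t at t = 8.0000: 110.462458
  t * PV_t at t = 8.5000: 112.419886
  t * PV_t at t = 9.0000: 114.016112
  t * PV_t at t = 9.5000: 115.278104
  t * PV_t at t = 10.0000: 4342.820280
Macaulay duration D = (sum_t t * PV_t) / P = 5865.823888 / 783.497091 = 7.486721

Answer: Macaulay duration = 7.4867 years


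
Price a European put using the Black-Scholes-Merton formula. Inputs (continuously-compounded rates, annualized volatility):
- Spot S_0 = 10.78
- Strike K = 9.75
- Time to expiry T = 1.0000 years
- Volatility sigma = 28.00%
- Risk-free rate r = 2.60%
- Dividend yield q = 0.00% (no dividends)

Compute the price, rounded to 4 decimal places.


d1 = (ln(S/K) + (r - q + 0.5*sigma^2) * T) / (sigma * sqrt(T)) = 0.59151886
d2 = d1 - sigma * sqrt(T) = 0.31151886
exp(-rT) = 0.97433509; exp(-qT) = 1.00000000
P = K * exp(-rT) * N(-d2) - S_0 * exp(-qT) * N(-d1)
N(-d1) = 0.27708641; N(-d2) = 0.37770310
P = 9.7500 * 0.97433509 * 0.37770310 - 10.7800 * 1.00000000 * 0.27708641 = 0.6011

Answer: Price = 0.6011


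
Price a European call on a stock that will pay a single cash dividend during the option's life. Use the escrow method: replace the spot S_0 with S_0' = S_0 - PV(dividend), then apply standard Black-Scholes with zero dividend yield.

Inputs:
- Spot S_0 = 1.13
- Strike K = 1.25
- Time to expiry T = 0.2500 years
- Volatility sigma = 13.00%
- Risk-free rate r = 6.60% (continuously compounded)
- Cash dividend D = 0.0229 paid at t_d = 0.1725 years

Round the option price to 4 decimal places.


PV(D) = D * exp(-r * t_d) = 0.0229 * 0.98867956 = 0.02264076
S_0' = S_0 - PV(D) = 1.1300 - 0.02264076 = 1.10735924
d1 = (ln(S_0'/K) + (r + sigma^2/2)*T) / (sigma*sqrt(T)) = -1.57773747
d2 = d1 - sigma*sqrt(T) = -1.64273747
exp(-rT) = 0.98363538
N(d1) = 0.05731297; N(d2) = 0.05021863
C = S_0' * N(d1) - K * exp(-rT) * N(d2) = 1.10735924 * 0.05731297 - 1.2500 * 0.98363538 * 0.05021863 = 0.0017

Answer: Price = 0.0017


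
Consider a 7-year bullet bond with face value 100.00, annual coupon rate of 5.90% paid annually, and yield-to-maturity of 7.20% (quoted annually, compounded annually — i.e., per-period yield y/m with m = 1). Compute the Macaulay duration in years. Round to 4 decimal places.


Coupon per period c = face * coupon_rate / m = 5.900000
Periods per year m = 1; per-period yield y/m = 0.072000
Number of cashflows N = 7
Cashflows (t years, CF_t, discount factor 1/(1+y/m)^(m*t), PV):
  t = 1.0000: CF_t = 5.900000, DF = 0.932836, PV = 5.503731
  t = 2.0000: CF_t = 5.900000, DF = 0.870183, PV = 5.134078
  t = 3.0000: CF_t = 5.900000, DF = 0.811738, PV = 4.789252
  t = 4.0000: CF_t = 5.900000, DF = 0.757218, PV = 4.467585
  t = 5.0000: CF_t = 5.900000, DF = 0.706360, PV = 4.167524
  t = 6.0000: CF_t = 5.900000, DF = 0.658918, PV = 3.887615
  t = 7.0000: CF_t = 105.900000, DF = 0.614662, PV = 65.092726
Price P = sum_t PV_t = 93.042512
Macaulay numerator sum_t t * PV_t:
  t * PV_t at t = 1.0000: 5.503731
  t * PV_t at t = 2.0000: 10.268155
  t * PV_t at t = 3.0000: 14.367755
  t * PV_t at t = 4.0000: 17.870342
  t * PV_t at t = 5.0000: 20.837619
  t * PV_t at t = 6.0000: 23.325693
  t * PV_t at t = 7.0000: 455.649085
Macaulay duration D = (sum_t t * PV_t) / P = 547.822380 / 93.042512 = 5.887872

Answer: Macaulay duration = 5.8879 years


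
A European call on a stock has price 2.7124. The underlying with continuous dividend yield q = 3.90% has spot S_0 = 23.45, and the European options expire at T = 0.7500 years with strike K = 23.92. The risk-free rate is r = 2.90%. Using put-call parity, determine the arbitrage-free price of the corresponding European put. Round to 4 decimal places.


Answer: Put price = 3.3437

Derivation:
Put-call parity: C - P = S_0 * exp(-qT) - K * exp(-rT).
S_0 * exp(-qT) = 23.4500 * 0.97117364 = 22.77402187
K * exp(-rT) = 23.9200 * 0.97848483 = 23.40535703
P = C - S*exp(-qT) + K*exp(-rT)
P = 2.7124 - 22.77402187 + 23.40535703 = 3.3437


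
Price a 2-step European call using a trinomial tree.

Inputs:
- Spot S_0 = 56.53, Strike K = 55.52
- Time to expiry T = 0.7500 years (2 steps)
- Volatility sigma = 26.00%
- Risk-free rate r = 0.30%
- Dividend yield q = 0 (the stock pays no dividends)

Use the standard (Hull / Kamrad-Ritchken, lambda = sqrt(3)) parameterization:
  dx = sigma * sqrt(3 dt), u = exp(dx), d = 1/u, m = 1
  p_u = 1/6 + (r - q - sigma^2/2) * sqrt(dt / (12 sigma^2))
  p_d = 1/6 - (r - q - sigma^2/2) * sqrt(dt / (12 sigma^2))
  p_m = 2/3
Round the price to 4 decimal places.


Answer: Price = V(0,0) = 5.0817

Derivation:
dt = T/N = 0.375000; dx = sigma*sqrt(3*dt) = 0.275772
u = exp(dx) = 1.317547; d = 1/u = 0.758986
p_u = 0.145725, p_m = 0.666667, p_d = 0.187608
Discount per step: exp(-r*dt) = 0.998876
Stock lattice S(k, j) with j the centered position index:
  k=0: S(0,+0) = 56.5300
  k=1: S(1,-1) = 42.9055; S(1,+0) = 56.5300; S(1,+1) = 74.4809
  k=2: S(2,-2) = 32.5647; S(2,-1) = 42.9055; S(2,+0) = 56.5300; S(2,+1) = 74.4809; S(2,+2) = 98.1321
Terminal payoffs V(N, j) = max(S_T - K, 0):
  V(2,-2) = 0.000000; V(2,-1) = 0.000000; V(2,+0) = 1.010000; V(2,+1) = 18.960930; V(2,+2) = 42.612123
Backward induction: V(k, j) = exp(-r*dt) * [p_u * V(k+1, j+1) + p_m * V(k+1, j) + p_d * V(k+1, j-1)]
  V(1,-1) = exp(-r*dt) * [p_u*1.010000 + p_m*0.000000 + p_d*0.000000] = 0.147017
  V(1,+0) = exp(-r*dt) * [p_u*18.960930 + p_m*1.010000 + p_d*0.000000] = 3.432559
  V(1,+1) = exp(-r*dt) * [p_u*42.612123 + p_m*18.960930 + p_d*1.010000] = 19.018366
  V(0,+0) = exp(-r*dt) * [p_u*19.018366 + p_m*3.432559 + p_d*0.147017] = 5.081694


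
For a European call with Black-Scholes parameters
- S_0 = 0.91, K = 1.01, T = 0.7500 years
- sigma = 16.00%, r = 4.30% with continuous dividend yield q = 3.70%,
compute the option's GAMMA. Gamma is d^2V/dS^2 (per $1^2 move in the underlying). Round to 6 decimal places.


Answer: Gamma = 2.490172

Derivation:
d1 = -0.6506810448; d2 = -0.7892451094
phi(d1) = 0.3228293433; exp(-qT) = 0.9726314943; exp(-rT) = 0.9682644857
Gamma = exp(-qT) * phi(d1) / (S * sigma * sqrt(T)) = 0.9726314943 * 0.3228293433 / (0.9100 * 0.1600 * 0.8660254038) = 2.490172


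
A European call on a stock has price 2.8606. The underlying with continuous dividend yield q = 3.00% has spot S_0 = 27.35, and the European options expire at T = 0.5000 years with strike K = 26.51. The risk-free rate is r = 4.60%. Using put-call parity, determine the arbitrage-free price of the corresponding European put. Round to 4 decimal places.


Put-call parity: C - P = S_0 * exp(-qT) - K * exp(-rT).
S_0 * exp(-qT) = 27.3500 * 0.98511194 = 26.94281155
K * exp(-rT) = 26.5100 * 0.97726248 = 25.90722844
P = C - S*exp(-qT) + K*exp(-rT)
P = 2.8606 - 26.94281155 + 25.90722844 = 1.8250

Answer: Put price = 1.8250


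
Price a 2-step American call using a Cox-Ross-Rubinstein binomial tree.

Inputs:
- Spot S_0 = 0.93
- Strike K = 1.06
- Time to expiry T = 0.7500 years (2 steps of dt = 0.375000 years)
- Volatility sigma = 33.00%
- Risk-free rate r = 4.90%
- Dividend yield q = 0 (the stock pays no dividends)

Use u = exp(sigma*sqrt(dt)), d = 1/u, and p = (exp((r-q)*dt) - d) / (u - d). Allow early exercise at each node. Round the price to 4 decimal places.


dt = T/N = 0.375000
u = exp(sigma*sqrt(dt)) = 1.223949; d = 1/u = 0.817027
p = (exp((r-q)*dt) - d) / (u - d) = 0.495224
Discount per step: exp(-r*dt) = 0.981793
Stock lattice S(k, i) with i counting down-moves:
  k=0: S(0,0) = 0.9300
  k=1: S(1,0) = 1.1383; S(1,1) = 0.7598
  k=2: S(2,0) = 1.3932; S(2,1) = 0.9300; S(2,2) = 0.6208
Terminal payoffs V(N, i) = max(S_T - K, 0):
  V(2,0) = 0.333189; V(2,1) = 0.000000; V(2,2) = 0.000000
Backward induction: V(k, i) = exp(-r*dt) * [p * V(k+1, i) + (1-p) * V(k+1, i+1)]; then take max(V_cont, immediate exercise) for American.
  V(1,0) = exp(-r*dt) * [p*0.333189 + (1-p)*0.000000] = 0.161999; exercise = 0.078273; V(1,0) = max -> 0.161999
  V(1,1) = exp(-r*dt) * [p*0.000000 + (1-p)*0.000000] = 0.000000; exercise = 0.000000; V(1,1) = max -> 0.000000
  V(0,0) = exp(-r*dt) * [p*0.161999 + (1-p)*0.000000] = 0.078765; exercise = 0.000000; V(0,0) = max -> 0.078765

Answer: Price = V(0,0) = 0.0788


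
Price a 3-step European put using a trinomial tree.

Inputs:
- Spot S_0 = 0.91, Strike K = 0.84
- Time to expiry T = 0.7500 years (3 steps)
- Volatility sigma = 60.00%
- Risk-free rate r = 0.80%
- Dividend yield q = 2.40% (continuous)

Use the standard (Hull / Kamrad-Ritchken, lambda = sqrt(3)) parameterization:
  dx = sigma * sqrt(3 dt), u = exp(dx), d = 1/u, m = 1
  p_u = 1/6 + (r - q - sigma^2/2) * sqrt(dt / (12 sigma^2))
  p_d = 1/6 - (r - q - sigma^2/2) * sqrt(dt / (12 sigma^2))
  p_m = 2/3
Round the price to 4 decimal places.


dt = T/N = 0.250000; dx = sigma*sqrt(3*dt) = 0.519615
u = exp(dx) = 1.681381; d = 1/u = 0.594749
p_u = 0.119516, p_m = 0.666667, p_d = 0.213817
Discount per step: exp(-r*dt) = 0.998002
Stock lattice S(k, j) with j the centered position index:
  k=0: S(0,+0) = 0.9100
  k=1: S(1,-1) = 0.5412; S(1,+0) = 0.9100; S(1,+1) = 1.5301
  k=2: S(2,-2) = 0.3219; S(2,-1) = 0.5412; S(2,+0) = 0.9100; S(2,+1) = 1.5301; S(2,+2) = 2.5726
  k=3: S(3,-3) = 0.1914; S(3,-2) = 0.3219; S(3,-1) = 0.5412; S(3,+0) = 0.9100; S(3,+1) = 1.5301; S(3,+2) = 2.5726; S(3,+3) = 4.3255
Terminal payoffs V(N, j) = max(K - S_T, 0):
  V(3,-3) = 0.648555; V(3,-2) = 0.518109; V(3,-1) = 0.298778; V(3,+0) = 0.000000; V(3,+1) = 0.000000; V(3,+2) = 0.000000; V(3,+3) = 0.000000
Backward induction: V(k, j) = exp(-r*dt) * [p_u * V(k+1, j+1) + p_m * V(k+1, j) + p_d * V(k+1, j-1)]
  V(2,-2) = exp(-r*dt) * [p_u*0.298778 + p_m*0.518109 + p_d*0.648555] = 0.518748
  V(2,-1) = exp(-r*dt) * [p_u*0.000000 + p_m*0.298778 + p_d*0.518109] = 0.309346
  V(2,+0) = exp(-r*dt) * [p_u*0.000000 + p_m*0.000000 + p_d*0.298778] = 0.063756
  V(2,+1) = exp(-r*dt) * [p_u*0.000000 + p_m*0.000000 + p_d*0.000000] = 0.000000
  V(2,+2) = exp(-r*dt) * [p_u*0.000000 + p_m*0.000000 + p_d*0.000000] = 0.000000
  V(1,-1) = exp(-r*dt) * [p_u*0.063756 + p_m*0.309346 + p_d*0.518748] = 0.324119
  V(1,+0) = exp(-r*dt) * [p_u*0.000000 + p_m*0.063756 + p_d*0.309346] = 0.108431
  V(1,+1) = exp(-r*dt) * [p_u*0.000000 + p_m*0.000000 + p_d*0.063756] = 0.013605
  V(0,+0) = exp(-r*dt) * [p_u*0.013605 + p_m*0.108431 + p_d*0.324119] = 0.142929

Answer: Price = V(0,0) = 0.1429


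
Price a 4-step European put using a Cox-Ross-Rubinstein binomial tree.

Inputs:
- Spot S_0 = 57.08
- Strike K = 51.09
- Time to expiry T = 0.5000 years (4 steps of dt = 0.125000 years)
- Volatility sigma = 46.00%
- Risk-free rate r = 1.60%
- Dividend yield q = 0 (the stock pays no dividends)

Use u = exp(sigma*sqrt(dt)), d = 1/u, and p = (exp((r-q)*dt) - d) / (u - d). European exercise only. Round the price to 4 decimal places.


dt = T/N = 0.125000
u = exp(sigma*sqrt(dt)) = 1.176607; d = 1/u = 0.849902
p = (exp((r-q)*dt) - d) / (u - d) = 0.465559
Discount per step: exp(-r*dt) = 0.998002
Stock lattice S(k, i) with i counting down-moves:
  k=0: S(0,0) = 57.0800
  k=1: S(1,0) = 67.1607; S(1,1) = 48.5124
  k=2: S(2,0) = 79.0217; S(2,1) = 57.0800; S(2,2) = 41.2308
  k=3: S(3,0) = 92.9775; S(3,1) = 67.1607; S(3,2) = 48.5124; S(3,3) = 35.0421
  k=4: S(4,0) = 109.3979; S(4,1) = 79.0217; S(4,2) = 57.0800; S(4,3) = 41.2308; S(4,4) = 29.7823
Terminal payoffs V(N, i) = max(K - S_T, 0):
  V(4,0) = 0.000000; V(4,1) = 0.000000; V(4,2) = 0.000000; V(4,3) = 9.859236; V(4,4) = 21.307661
Backward induction: V(k, i) = exp(-r*dt) * [p * V(k+1, i) + (1-p) * V(k+1, i+1)].
  V(3,0) = exp(-r*dt) * [p*0.000000 + (1-p)*0.000000] = 0.000000
  V(3,1) = exp(-r*dt) * [p*0.000000 + (1-p)*0.000000] = 0.000000
  V(3,2) = exp(-r*dt) * [p*0.000000 + (1-p)*9.859236] = 5.258656
  V(3,3) = exp(-r*dt) * [p*9.859236 + (1-p)*21.307661] = 15.945825
  V(2,0) = exp(-r*dt) * [p*0.000000 + (1-p)*0.000000] = 0.000000
  V(2,1) = exp(-r*dt) * [p*0.000000 + (1-p)*5.258656] = 2.804828
  V(2,2) = exp(-r*dt) * [p*5.258656 + (1-p)*15.945825] = 10.948403
  V(1,0) = exp(-r*dt) * [p*0.000000 + (1-p)*2.804828] = 1.496021
  V(1,1) = exp(-r*dt) * [p*2.804828 + (1-p)*10.948403] = 7.142792
  V(0,0) = exp(-r*dt) * [p*1.496021 + (1-p)*7.142792] = 4.504870

Answer: Price = V(0,0) = 4.5049


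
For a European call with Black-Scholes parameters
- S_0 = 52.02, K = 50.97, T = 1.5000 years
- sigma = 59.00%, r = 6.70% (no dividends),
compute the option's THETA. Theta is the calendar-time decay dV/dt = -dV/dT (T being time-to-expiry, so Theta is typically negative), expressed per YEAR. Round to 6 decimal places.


d1 = 0.5285999359; d2 = -0.1939995383
phi(d1) = 0.3469247160; exp(-qT) = 1.0000000000; exp(-rT) = 0.9043851124
Theta = -S*exp(-qT)*phi(d1)*sigma/(2*sqrt(T)) - r*K*exp(-rT)*N(d2) + q*S*exp(-qT)*N(d1)
N(d1) = 0.7014584976; N(d2) = 0.4230881217; sqrt(T) = 1.2247448714
Term 1 = -52.0200 * 1.0000000000 * 0.3469247160 * 0.5900 / (2 * 1.2247448714) = -4.3469232847
Term 2 = -0.0670 * 50.9700 * 0.9043851124 * 0.4230881217 = -1.3066933275
Term 3 = 0 (no dividend yield, q = 0)
Theta = -4.3469232847 + (-1.3066933275) + (0.0000000000) = -5.653617

Answer: Theta = -5.653617


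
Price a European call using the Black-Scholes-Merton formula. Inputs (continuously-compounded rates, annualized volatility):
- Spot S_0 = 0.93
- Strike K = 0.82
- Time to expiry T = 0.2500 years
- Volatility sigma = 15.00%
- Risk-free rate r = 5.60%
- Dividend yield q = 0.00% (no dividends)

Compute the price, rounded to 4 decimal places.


d1 = (ln(S/K) + (r - q + 0.5*sigma^2) * T) / (sigma * sqrt(T)) = 1.90256995
d2 = d1 - sigma * sqrt(T) = 1.82756995
exp(-rT) = 0.98609754; exp(-qT) = 1.00000000
C = S_0 * exp(-qT) * N(d1) - K * exp(-rT) * N(d2)
N(d1) = 0.97145166; N(d2) = 0.96619294
C = 0.9300 * 1.00000000 * 0.97145166 - 0.8200 * 0.98609754 * 0.96619294 = 0.1222

Answer: Price = 0.1222


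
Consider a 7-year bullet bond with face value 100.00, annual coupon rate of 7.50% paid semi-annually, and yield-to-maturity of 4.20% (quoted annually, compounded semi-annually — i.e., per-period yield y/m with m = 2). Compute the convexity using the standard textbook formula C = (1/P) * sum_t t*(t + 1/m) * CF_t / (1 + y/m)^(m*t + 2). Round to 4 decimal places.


Answer: Convexity = 38.1515

Derivation:
Coupon per period c = face * coupon_rate / m = 3.750000
Periods per year m = 2; per-period yield y/m = 0.021000
Number of cashflows N = 14
Cashflows (t years, CF_t, discount factor 1/(1+y/m)^(m*t), PV):
  t = 0.5000: CF_t = 3.750000, DF = 0.979432, PV = 3.672870
  t = 1.0000: CF_t = 3.750000, DF = 0.959287, PV = 3.597326
  t = 1.5000: CF_t = 3.750000, DF = 0.939556, PV = 3.523336
  t = 2.0000: CF_t = 3.750000, DF = 0.920231, PV = 3.450868
  t = 2.5000: CF_t = 3.750000, DF = 0.901304, PV = 3.379890
  t = 3.0000: CF_t = 3.750000, DF = 0.882766, PV = 3.310372
  t = 3.5000: CF_t = 3.750000, DF = 0.864609, PV = 3.242284
  t = 4.0000: CF_t = 3.750000, DF = 0.846826, PV = 3.175597
  t = 4.5000: CF_t = 3.750000, DF = 0.829408, PV = 3.110281
  t = 5.0000: CF_t = 3.750000, DF = 0.812349, PV = 3.046308
  t = 5.5000: CF_t = 3.750000, DF = 0.795640, PV = 2.983652
  t = 6.0000: CF_t = 3.750000, DF = 0.779276, PV = 2.922284
  t = 6.5000: CF_t = 3.750000, DF = 0.763247, PV = 2.862178
  t = 7.0000: CF_t = 103.750000, DF = 0.747549, PV = 77.558199
Price P = sum_t PV_t = 119.835443
Convexity numerator sum_t t*(t + 1/m) * CF_t / (1+y/m)^(m*t + 2):
  t = 0.5000: term = 1.761668
  t = 1.0000: term = 5.176301
  t = 1.5000: term = 10.139670
  t = 2.0000: term = 16.551861
  t = 2.5000: term = 24.317131
  t = 3.0000: term = 33.343765
  t = 3.5000: term = 43.543930
  t = 4.0000: term = 54.833549
  t = 4.5000: term = 67.132160
  t = 5.0000: term = 80.362799
  t = 5.5000: term = 94.451870
  t = 6.0000: term = 109.329028
  t = 6.5000: term = 124.927064
  t = 7.0000: term = 3906.029648
Convexity = (1/P) * sum = 4571.900443 / 119.835443 = 38.151488


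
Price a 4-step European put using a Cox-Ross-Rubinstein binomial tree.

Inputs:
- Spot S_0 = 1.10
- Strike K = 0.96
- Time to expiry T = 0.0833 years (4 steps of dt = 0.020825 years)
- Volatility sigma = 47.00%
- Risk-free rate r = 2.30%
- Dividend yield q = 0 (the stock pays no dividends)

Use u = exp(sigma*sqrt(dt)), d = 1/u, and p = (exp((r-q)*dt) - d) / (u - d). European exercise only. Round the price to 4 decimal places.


Answer: Price = V(0,0) = 0.0084

Derivation:
dt = T/N = 0.020825
u = exp(sigma*sqrt(dt)) = 1.070178; d = 1/u = 0.934424
p = (exp((r-q)*dt) - d) / (u - d) = 0.486579
Discount per step: exp(-r*dt) = 0.999521
Stock lattice S(k, i) with i counting down-moves:
  k=0: S(0,0) = 1.1000
  k=1: S(1,0) = 1.1772; S(1,1) = 1.0279
  k=2: S(2,0) = 1.2598; S(2,1) = 1.1000; S(2,2) = 0.9605
  k=3: S(3,0) = 1.3482; S(3,1) = 1.1772; S(3,2) = 1.0279; S(3,3) = 0.8975
  k=4: S(4,0) = 1.4428; S(4,1) = 1.2598; S(4,2) = 1.1000; S(4,3) = 0.9605; S(4,4) = 0.8386
Terminal payoffs V(N, i) = max(K - S_T, 0):
  V(4,0) = 0.000000; V(4,1) = 0.000000; V(4,2) = 0.000000; V(4,3) = 0.000000; V(4,4) = 0.121374
Backward induction: V(k, i) = exp(-r*dt) * [p * V(k+1, i) + (1-p) * V(k+1, i+1)].
  V(3,0) = exp(-r*dt) * [p*0.000000 + (1-p)*0.000000] = 0.000000
  V(3,1) = exp(-r*dt) * [p*0.000000 + (1-p)*0.000000] = 0.000000
  V(3,2) = exp(-r*dt) * [p*0.000000 + (1-p)*0.000000] = 0.000000
  V(3,3) = exp(-r*dt) * [p*0.000000 + (1-p)*0.121374] = 0.062286
  V(2,0) = exp(-r*dt) * [p*0.000000 + (1-p)*0.000000] = 0.000000
  V(2,1) = exp(-r*dt) * [p*0.000000 + (1-p)*0.000000] = 0.000000
  V(2,2) = exp(-r*dt) * [p*0.000000 + (1-p)*0.062286] = 0.031964
  V(1,0) = exp(-r*dt) * [p*0.000000 + (1-p)*0.000000] = 0.000000
  V(1,1) = exp(-r*dt) * [p*0.000000 + (1-p)*0.031964] = 0.016403
  V(0,0) = exp(-r*dt) * [p*0.000000 + (1-p)*0.016403] = 0.008418


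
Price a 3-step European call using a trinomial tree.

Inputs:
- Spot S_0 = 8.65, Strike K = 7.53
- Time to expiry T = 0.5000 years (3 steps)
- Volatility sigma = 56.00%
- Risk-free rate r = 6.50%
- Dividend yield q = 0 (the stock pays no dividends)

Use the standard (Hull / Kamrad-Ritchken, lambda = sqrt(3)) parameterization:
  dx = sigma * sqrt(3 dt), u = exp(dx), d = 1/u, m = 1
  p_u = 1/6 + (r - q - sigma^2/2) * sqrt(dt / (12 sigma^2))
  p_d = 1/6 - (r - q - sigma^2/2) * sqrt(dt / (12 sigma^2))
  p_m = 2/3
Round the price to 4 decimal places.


Answer: Price = V(0,0) = 2.0655

Derivation:
dt = T/N = 0.166667; dx = sigma*sqrt(3*dt) = 0.395980
u = exp(dx) = 1.485839; d = 1/u = 0.673020
p_u = 0.147347, p_m = 0.666667, p_d = 0.185986
Discount per step: exp(-r*dt) = 0.989225
Stock lattice S(k, j) with j the centered position index:
  k=0: S(0,+0) = 8.6500
  k=1: S(1,-1) = 5.8216; S(1,+0) = 8.6500; S(1,+1) = 12.8525
  k=2: S(2,-2) = 3.9181; S(2,-1) = 5.8216; S(2,+0) = 8.6500; S(2,+1) = 12.8525; S(2,+2) = 19.0968
  k=3: S(3,-3) = 2.6369; S(3,-2) = 3.9181; S(3,-1) = 5.8216; S(3,+0) = 8.6500; S(3,+1) = 12.8525; S(3,+2) = 19.0968; S(3,+3) = 28.3747
Terminal payoffs V(N, j) = max(S_T - K, 0):
  V(3,-3) = 0.000000; V(3,-2) = 0.000000; V(3,-1) = 0.000000; V(3,+0) = 1.120000; V(3,+1) = 5.322510; V(3,+2) = 11.566764; V(3,+3) = 20.844723
Backward induction: V(k, j) = exp(-r*dt) * [p_u * V(k+1, j+1) + p_m * V(k+1, j) + p_d * V(k+1, j-1)]
  V(2,-2) = exp(-r*dt) * [p_u*0.000000 + p_m*0.000000 + p_d*0.000000] = 0.000000
  V(2,-1) = exp(-r*dt) * [p_u*1.120000 + p_m*0.000000 + p_d*0.000000] = 0.163251
  V(2,+0) = exp(-r*dt) * [p_u*5.322510 + p_m*1.120000 + p_d*0.000000] = 1.514430
  V(2,+1) = exp(-r*dt) * [p_u*11.566764 + p_m*5.322510 + p_d*1.120000] = 5.402137
  V(2,+2) = exp(-r*dt) * [p_u*20.844723 + p_m*11.566764 + p_d*5.322510] = 11.645658
  V(1,-1) = exp(-r*dt) * [p_u*1.514430 + p_m*0.163251 + p_d*0.000000] = 0.328404
  V(1,+0) = exp(-r*dt) * [p_u*5.402137 + p_m*1.514430 + p_d*0.163251] = 1.816191
  V(1,+1) = exp(-r*dt) * [p_u*11.645658 + p_m*5.402137 + p_d*1.514430] = 5.538717
  V(0,+0) = exp(-r*dt) * [p_u*5.538717 + p_m*1.816191 + p_d*0.328404] = 2.065491


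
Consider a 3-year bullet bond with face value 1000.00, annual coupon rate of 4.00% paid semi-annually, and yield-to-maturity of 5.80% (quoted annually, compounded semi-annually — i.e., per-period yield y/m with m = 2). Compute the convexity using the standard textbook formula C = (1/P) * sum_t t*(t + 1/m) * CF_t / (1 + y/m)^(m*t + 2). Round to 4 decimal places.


Coupon per period c = face * coupon_rate / m = 20.000000
Periods per year m = 2; per-period yield y/m = 0.029000
Number of cashflows N = 6
Cashflows (t years, CF_t, discount factor 1/(1+y/m)^(m*t), PV):
  t = 0.5000: CF_t = 20.000000, DF = 0.971817, PV = 19.436346
  t = 1.0000: CF_t = 20.000000, DF = 0.944429, PV = 18.888577
  t = 1.5000: CF_t = 20.000000, DF = 0.917812, PV = 18.356246
  t = 2.0000: CF_t = 20.000000, DF = 0.891946, PV = 17.838917
  t = 2.5000: CF_t = 20.000000, DF = 0.866808, PV = 17.336169
  t = 3.0000: CF_t = 1020.000000, DF = 0.842379, PV = 859.227015
Price P = sum_t PV_t = 951.083270
Convexity numerator sum_t t*(t + 1/m) * CF_t / (1+y/m)^(m*t + 2):
  t = 0.5000: term = 9.178123
  t = 1.0000: term = 26.758376
  t = 1.5000: term = 52.008506
  t = 2.0000: term = 84.237943
  t = 2.5000: term = 122.795835
  t = 3.0000: term = 8520.527309
Convexity = (1/P) * sum = 8815.506091 / 951.083270 = 9.268911

Answer: Convexity = 9.2689


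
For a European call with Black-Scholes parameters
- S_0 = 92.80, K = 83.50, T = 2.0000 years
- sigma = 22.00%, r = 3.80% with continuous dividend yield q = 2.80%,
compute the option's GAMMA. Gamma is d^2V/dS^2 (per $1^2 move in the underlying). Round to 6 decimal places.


Answer: Gamma = 0.011173

Derivation:
d1 = 0.5592572070; d2 = 0.2481302233
phi(d1) = 0.3411875868; exp(-qT) = 0.9455391359; exp(-rT) = 0.9268162066
Gamma = exp(-qT) * phi(d1) / (S * sigma * sqrt(T)) = 0.9455391359 * 0.3411875868 / (92.8000 * 0.2200 * 1.4142135624) = 0.011173
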